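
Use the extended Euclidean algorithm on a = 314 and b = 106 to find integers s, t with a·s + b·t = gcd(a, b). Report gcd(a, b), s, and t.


Euclidean algorithm on (314, 106) — divide until remainder is 0:
  314 = 2 · 106 + 102
  106 = 1 · 102 + 4
  102 = 25 · 4 + 2
  4 = 2 · 2 + 0
gcd(314, 106) = 2.
Track Bezout coefficients alongside the remainders: start with r₀ = 314 = a·1 + b·0 (s = 1, t = 0) and r₁ = 106 = a·0 + b·1 (s = 0, t = 1); each new remainder r_{k+1} = r_{k-1} − q_k·r_k inherits s_{k+1} = s_{k-1} − q_k·s_k, t_{k+1} = t_{k-1} − q_k·t_k, so r_k = a·s_k + b·t_k at every step:
  q = 2: r = 102, s = 1 − 2·0 = 1, t = 0 − 2·1 = -2  (check: 314·1 + 106·(-2) = 102)
  q = 1: r = 4, s = 0 − 1·1 = -1, t = 1 − 1·(-2) = 3  (check: 314·(-1) + 106·3 = 4)
  q = 25: r = 2, s = 1 − 25·(-1) = 26, t = -2 − 25·3 = -77  (check: 314·26 + 106·(-77) = 2)
The row with r = 2 (the gcd) gives the Bezout coefficients s = 26, t = -77.
Result: 314 · (26) + 106 · (-77) = 2.

gcd(314, 106) = 2; s = 26, t = -77 (check: 314·26 + 106·(-77) = 2).


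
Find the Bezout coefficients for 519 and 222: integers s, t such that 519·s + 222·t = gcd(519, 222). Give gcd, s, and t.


Euclidean algorithm on (519, 222) — divide until remainder is 0:
  519 = 2 · 222 + 75
  222 = 2 · 75 + 72
  75 = 1 · 72 + 3
  72 = 24 · 3 + 0
gcd(519, 222) = 3.
Track Bezout coefficients alongside the remainders: start with r₀ = 519 = a·1 + b·0 (s = 1, t = 0) and r₁ = 222 = a·0 + b·1 (s = 0, t = 1); each new remainder r_{k+1} = r_{k-1} − q_k·r_k inherits s_{k+1} = s_{k-1} − q_k·s_k, t_{k+1} = t_{k-1} − q_k·t_k, so r_k = a·s_k + b·t_k at every step:
  q = 2: r = 75, s = 1 − 2·0 = 1, t = 0 − 2·1 = -2  (check: 519·1 + 222·(-2) = 75)
  q = 2: r = 72, s = 0 − 2·1 = -2, t = 1 − 2·(-2) = 5  (check: 519·(-2) + 222·5 = 72)
  q = 1: r = 3, s = 1 − 1·(-2) = 3, t = -2 − 1·5 = -7  (check: 519·3 + 222·(-7) = 3)
The row with r = 3 (the gcd) gives the Bezout coefficients s = 3, t = -7.
Result: 519 · (3) + 222 · (-7) = 3.

gcd(519, 222) = 3; s = 3, t = -7 (check: 519·3 + 222·(-7) = 3).


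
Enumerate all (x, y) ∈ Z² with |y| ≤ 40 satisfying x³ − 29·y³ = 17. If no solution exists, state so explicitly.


The equation is x³ - 29y³ = 17. For fixed y, x³ = 29·y³ + 17, so a solution requires the RHS to be a perfect cube.
Strategy: iterate y from -40 to 40, compute RHS = 29·y³ + 17, and check whether it is a (positive or negative) perfect cube.
Check small values of y:
  y = 0: RHS = 17 is not a perfect cube.
  y = 1: RHS = 46 is not a perfect cube.
  y = -1: RHS = -12 is not a perfect cube.
  y = 2: RHS = 249 is not a perfect cube.
  y = -2: RHS = -215 is not a perfect cube.
  y = 3: RHS = 800 is not a perfect cube.
  y = -3: RHS = -766 is not a perfect cube.
Continuing the search up to |y| = 40 finds no solutions either.
No (x, y) in the scanned range satisfies the equation.

No integer solutions with |y| ≤ 40.


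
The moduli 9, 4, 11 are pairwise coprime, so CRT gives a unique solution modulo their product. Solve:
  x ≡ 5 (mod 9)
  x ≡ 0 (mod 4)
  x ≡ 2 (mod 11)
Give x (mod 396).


Moduli 9, 4, 11 are pairwise coprime; by CRT there is a unique solution modulo M = 9 · 4 · 11 = 396.
Solve pairwise, accumulating the modulus:
  Start with x ≡ 5 (mod 9).
  Combine with x ≡ 0 (mod 4): since gcd(9, 4) = 1, we get a unique residue mod 36.
    Write x = 5 + 9·t and substitute into x ≡ 0 (mod 4): 9·t ≡ 0 − 5 = -5 (mod 4).
    Reduce coefficients mod 4: 1·t ≡ 3 (mod 4).
    So t ≡ 3 (mod 4).
    Then x = 5 + 9·3 = 32, valid modulo lcm(9, 4) = 36: x ≡ 32 (mod 36).
  Combine with x ≡ 2 (mod 11): since gcd(36, 11) = 1, we get a unique residue mod 396.
    Write x = 32 + 36·t and substitute into x ≡ 2 (mod 11): 36·t ≡ 2 − 32 = -30 (mod 11).
    Reduce coefficients mod 11: 3·t ≡ 3 (mod 11).
    The inverse of 3 mod 11 is 4 (since 3·4 = 12 = 1·11 + 1), so t ≡ 4·3 = 12 ≡ 1 (mod 11).
    Then x = 32 + 36·1 = 68, valid modulo lcm(36, 11) = 396: x ≡ 68 (mod 396).
Verify: 68 mod 9 = 5 ✓, 68 mod 4 = 0 ✓, 68 mod 11 = 2 ✓.

x ≡ 68 (mod 396).


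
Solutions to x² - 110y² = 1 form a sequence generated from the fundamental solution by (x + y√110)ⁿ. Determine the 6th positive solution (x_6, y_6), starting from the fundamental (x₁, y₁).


Step 1: Find the fundamental solution (x₁, y₁) of x² - 110y² = 1.
  Expand √110 as a continued fraction. a₀ = ⌊√110⌋ = 10; iterate m_{k+1} = d_k·a_k − m_k, d_{k+1} = (110 − m_{k+1}²)/d_k, a_{k+1} = ⌊(a₀ + m_{k+1})/d_{k+1}⌋ (starting m₀ = 0, d₀ = 1), with convergents p_k = a_k·p_{k-1} + p_{k-2}, q_k = a_k·q_{k-1} + q_{k-2} (p₋₁ = 1, q₋₁ = 0):
  k = 0: a₀ = 10; p₀/q₀ = 10/1; p₀² − 110·q₀² = 100 − 110 = -10.
  k = 1: m = 10, d = 10, a = ⌊(10 + 10)/10⌋ = 2; p/q = (2·10 + 1)/(2·1 + 0) = 21/2; p² − 110·q² = 441 − 440 = 1.
  The first convergent with p² − 110·q² = 1 gives the fundamental solution (x₁, y₁) = (21, 2).
Step 2: Apply the recurrence (x_{n+1}, y_{n+1}) = (x₁x_n + 110y₁y_n, x₁y_n + y₁x_n) repeatedly.
  From (x_1, y_1) = (21, 2): x_2 = 21·21 + 110·2·2 = 881; y_2 = 21·2 + 2·21 = 84.
  From (x_2, y_2) = (881, 84): x_3 = 21·881 + 110·2·84 = 36981; y_3 = 21·84 + 2·881 = 3526.
  From (x_3, y_3) = (36981, 3526): x_4 = 21·36981 + 110·2·3526 = 1552321; y_4 = 21·3526 + 2·36981 = 148008.
  From (x_4, y_4) = (1552321, 148008): x_5 = 21·1552321 + 110·2·148008 = 65160501; y_5 = 21·148008 + 2·1552321 = 6212810.
  From (x_5, y_5) = (65160501, 6212810): x_6 = 21·65160501 + 110·2·6212810 = 2735188721; y_6 = 21·6212810 + 2·65160501 = 260790012.
Step 3: Verify x_6² - 110·y_6² = 7481257339485615841 - 7481257339485615840 = 1 (should be 1). ✓

(x_1, y_1) = (21, 2); (x_6, y_6) = (2735188721, 260790012).


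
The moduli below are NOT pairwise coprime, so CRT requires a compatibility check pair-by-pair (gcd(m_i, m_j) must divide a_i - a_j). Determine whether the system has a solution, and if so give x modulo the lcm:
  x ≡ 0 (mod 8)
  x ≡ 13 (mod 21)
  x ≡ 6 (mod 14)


Moduli 8, 21, 14 are not pairwise coprime, so CRT works modulo lcm(m_i) when all pairwise compatibility conditions hold.
Pairwise compatibility: gcd(m_i, m_j) must divide a_i - a_j for every pair.
Merge one congruence at a time:
  Start: x ≡ 0 (mod 8).
  Combine with x ≡ 13 (mod 21): gcd(8, 21) = 1; 13 - 0 = 13, which IS divisible by 1, so compatible.
    Write x = 0 + 8·t and substitute into x ≡ 13 (mod 21): 8·t ≡ 13 − 0 = 13 (mod 21).
    The inverse of 8 mod 21 is 8 (since 8·8 = 64 = 3·21 + 1), so t ≡ 8·13 = 104 ≡ 20 (mod 21).
    Then x = 0 + 8·20 = 160, valid modulo lcm(8, 21) = 168: x ≡ 160 (mod 168).
  Combine with x ≡ 6 (mod 14): gcd(168, 14) = 14; 6 - 160 = -154, which IS divisible by 14, so compatible.
    Write x = 160 + 168·t and substitute into x ≡ 6 (mod 14): 168·t ≡ 6 − 160 = -154 (mod 14).
    Divide the congruence (and modulus) by g = 14: 12·t ≡ -11 (mod 1).
    Modulo 1 every t works; take t = 0.
    Then x = 160 + 168·0 = 160, valid modulo lcm(168, 14) = 168: x ≡ 160 (mod 168).
Verify: 160 mod 8 = 0, 160 mod 21 = 13, 160 mod 14 = 6.

x ≡ 160 (mod 168).


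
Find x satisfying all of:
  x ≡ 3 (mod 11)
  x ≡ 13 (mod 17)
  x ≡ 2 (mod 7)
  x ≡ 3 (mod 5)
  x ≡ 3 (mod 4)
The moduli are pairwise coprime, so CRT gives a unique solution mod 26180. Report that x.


Product of moduli M = 11 · 17 · 7 · 5 · 4 = 26180.
Merge one congruence at a time:
  Start: x ≡ 3 (mod 11).
  Combine with x ≡ 13 (mod 17); new modulus lcm = 187.
    Write x = 3 + 11·t and substitute into x ≡ 13 (mod 17): 11·t ≡ 13 − 3 = 10 (mod 17).
    The inverse of 11 mod 17 is 14 (since 11·14 = 154 = 9·17 + 1), so t ≡ 14·10 = 140 ≡ 4 (mod 17).
    Then x = 3 + 11·4 = 47, valid modulo lcm(11, 17) = 187: x ≡ 47 (mod 187).
  Combine with x ≡ 2 (mod 7); new modulus lcm = 1309.
    Write x = 47 + 187·t and substitute into x ≡ 2 (mod 7): 187·t ≡ 2 − 47 = -45 (mod 7).
    Reduce coefficients mod 7: 5·t ≡ 4 (mod 7).
    The inverse of 5 mod 7 is 3 (since 5·3 = 15 = 2·7 + 1), so t ≡ 3·4 = 12 ≡ 5 (mod 7).
    Then x = 47 + 187·5 = 982, valid modulo lcm(187, 7) = 1309: x ≡ 982 (mod 1309).
  Combine with x ≡ 3 (mod 5); new modulus lcm = 6545.
    Write x = 982 + 1309·t and substitute into x ≡ 3 (mod 5): 1309·t ≡ 3 − 982 = -979 (mod 5).
    Reduce coefficients mod 5: 4·t ≡ 1 (mod 5).
    The inverse of 4 mod 5 is 4 (since 4·4 = 16 = 3·5 + 1), so t ≡ 4·1 = 4 ≡ 4 (mod 5).
    Then x = 982 + 1309·4 = 6218, valid modulo lcm(1309, 5) = 6545: x ≡ 6218 (mod 6545).
  Combine with x ≡ 3 (mod 4); new modulus lcm = 26180.
    Write x = 6218 + 6545·t and substitute into x ≡ 3 (mod 4): 6545·t ≡ 3 − 6218 = -6215 (mod 4).
    Reduce coefficients mod 4: 1·t ≡ 1 (mod 4).
    So t ≡ 1 (mod 4).
    Then x = 6218 + 6545·1 = 12763, valid modulo lcm(6545, 4) = 26180: x ≡ 12763 (mod 26180).
Verify against each original: 12763 mod 11 = 3, 12763 mod 17 = 13, 12763 mod 7 = 2, 12763 mod 5 = 3, 12763 mod 4 = 3.

x ≡ 12763 (mod 26180).


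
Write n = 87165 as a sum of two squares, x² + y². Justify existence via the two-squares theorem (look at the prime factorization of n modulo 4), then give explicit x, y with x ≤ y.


Step 1: Factor n = 87165 = 3^2 · 5 · 13 · 149.
Step 2: Check the mod-4 condition on each prime factor: 3 ≡ 3 (mod 4), exponent 2 (must be even); 5 ≡ 1 (mod 4), exponent 1; 13 ≡ 1 (mod 4), exponent 1; 149 ≡ 1 (mod 4), exponent 1.
All primes ≡ 3 (mod 4) appear to even exponent (or don't appear), so by the two-squares theorem n IS expressible as a sum of two squares.
Step 3: Build a representation. Group n = k² · m with k = 3 and m = 5 · 13 · 149 = 9685 (a product of primes ≡ 1 (mod 4)); a representation of m scales to one of n via (k·x)² + (k·y)² = k²(x² + y²). Each prime p ≡ 1 (mod 4) is itself a sum of two squares; find a² by testing p − a² for a perfect square:
  5: 5 − 1² = 4 = 2² ⇒ 5 = 1² + 2².
  13: 13 − 1² = 12, 13 − 2² = 9 = 3² ⇒ 13 = 2² + 3².
  149: 149 − 1² = 148, 149 − 2² = 145, 149 − 3² = 140, 149 − 4² = 133, 149 − 5² = 124, 149 − 6² = 113, 149 − 7² = 100 = 10² ⇒ 149 = 7² + 10².
  Combine using the Brahmagupta–Fibonacci identity (a² + b²)(c² + d²) = (ac − bd)² + (ad + bc)² = (ac + bd)² + (ad − bc)²:
  5 · 13 = 65: from (1² + 2²)(2² + 3²), take (1·2 − 2·3, 1·3 + 2·2) = (2 − 6, 3 + 4) = (-4, 7); dropping signs (only squares matter) gives (4, 7); check 4² + 7² = 16 + 49 = 65 ✓.
  65 · 149 = 9685: from (4² + 7²)(7² + 10²), take (4·7 − 7·10, 4·10 + 7·7) = (28 − 70, 40 + 49) = (-42, 89); dropping signs (only squares matter) gives (42, 89); check 42² + 89² = 1764 + 7921 = 9685 ✓.
  Scale by k = 3: (3·42, 3·89) = (126, 267).
Step 4: Order so x ≤ y and verify: 126² + 267² = 15876 + 71289 = 87165 = n. ✓

n = 87165 = 126² + 267² (one valid representation with x ≤ y).


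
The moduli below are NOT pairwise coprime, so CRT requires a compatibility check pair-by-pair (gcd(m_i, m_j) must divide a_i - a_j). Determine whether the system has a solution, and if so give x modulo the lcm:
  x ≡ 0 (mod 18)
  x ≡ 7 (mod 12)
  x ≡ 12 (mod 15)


Moduli 18, 12, 15 are not pairwise coprime, so CRT works modulo lcm(m_i) when all pairwise compatibility conditions hold.
Pairwise compatibility: gcd(m_i, m_j) must divide a_i - a_j for every pair.
Merge one congruence at a time:
  Start: x ≡ 0 (mod 18).
  Combine with x ≡ 7 (mod 12): gcd(18, 12) = 6, and 7 - 0 = 7 is NOT divisible by 6.
    ⇒ system is inconsistent (no integer solution).

No solution (the system is inconsistent).


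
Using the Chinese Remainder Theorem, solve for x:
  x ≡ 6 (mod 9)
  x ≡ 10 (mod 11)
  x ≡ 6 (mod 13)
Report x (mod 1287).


Moduli 9, 11, 13 are pairwise coprime; by CRT there is a unique solution modulo M = 9 · 11 · 13 = 1287.
Solve pairwise, accumulating the modulus:
  Start with x ≡ 6 (mod 9).
  Combine with x ≡ 10 (mod 11): since gcd(9, 11) = 1, we get a unique residue mod 99.
    Write x = 6 + 9·t and substitute into x ≡ 10 (mod 11): 9·t ≡ 10 − 6 = 4 (mod 11).
    The inverse of 9 mod 11 is 5 (since 9·5 = 45 = 4·11 + 1), so t ≡ 5·4 = 20 ≡ 9 (mod 11).
    Then x = 6 + 9·9 = 87, valid modulo lcm(9, 11) = 99: x ≡ 87 (mod 99).
  Combine with x ≡ 6 (mod 13): since gcd(99, 13) = 1, we get a unique residue mod 1287.
    Write x = 87 + 99·t and substitute into x ≡ 6 (mod 13): 99·t ≡ 6 − 87 = -81 (mod 13).
    Reduce coefficients mod 13: 8·t ≡ 10 (mod 13).
    The inverse of 8 mod 13 is 5 (since 8·5 = 40 = 3·13 + 1), so t ≡ 5·10 = 50 ≡ 11 (mod 13).
    Then x = 87 + 99·11 = 1176, valid modulo lcm(99, 13) = 1287: x ≡ 1176 (mod 1287).
Verify: 1176 mod 9 = 6 ✓, 1176 mod 11 = 10 ✓, 1176 mod 13 = 6 ✓.

x ≡ 1176 (mod 1287).


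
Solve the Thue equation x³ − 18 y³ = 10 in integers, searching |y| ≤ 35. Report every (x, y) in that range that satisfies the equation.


The equation is x³ - 18y³ = 10. For fixed y, x³ = 18·y³ + 10, so a solution requires the RHS to be a perfect cube.
Strategy: iterate y from -35 to 35, compute RHS = 18·y³ + 10, and check whether it is a (positive or negative) perfect cube.
Check small values of y:
  y = 0: RHS = 10 is not a perfect cube.
  y = 1: RHS = 28 is not a perfect cube.
  y = -1: RHS = -8 = (-2)³ ⇒ x = -2 works.
  y = 2: RHS = 154 is not a perfect cube.
  y = -2: RHS = -134 is not a perfect cube.
  y = 3: RHS = 496 is not a perfect cube.
  y = -3: RHS = -476 is not a perfect cube.
Continuing the search up to |y| = 35 finds no further solutions beyond those listed.
Collected solutions: (-2, -1).

Solutions (with |y| ≤ 35): (-2, -1).


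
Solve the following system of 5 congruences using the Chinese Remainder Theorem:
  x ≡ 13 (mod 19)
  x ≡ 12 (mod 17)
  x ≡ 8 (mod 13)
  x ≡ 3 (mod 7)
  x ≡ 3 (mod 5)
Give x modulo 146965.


Product of moduli M = 19 · 17 · 13 · 7 · 5 = 146965.
Merge one congruence at a time:
  Start: x ≡ 13 (mod 19).
  Combine with x ≡ 12 (mod 17); new modulus lcm = 323.
    Write x = 13 + 19·t and substitute into x ≡ 12 (mod 17): 19·t ≡ 12 − 13 = -1 (mod 17).
    Reduce coefficients mod 17: 2·t ≡ 16 (mod 17).
    The inverse of 2 mod 17 is 9 (since 2·9 = 18 = 1·17 + 1), so t ≡ 9·16 = 144 ≡ 8 (mod 17).
    Then x = 13 + 19·8 = 165, valid modulo lcm(19, 17) = 323: x ≡ 165 (mod 323).
  Combine with x ≡ 8 (mod 13); new modulus lcm = 4199.
    Write x = 165 + 323·t and substitute into x ≡ 8 (mod 13): 323·t ≡ 8 − 165 = -157 (mod 13).
    Reduce coefficients mod 13: 11·t ≡ 12 (mod 13).
    The inverse of 11 mod 13 is 6 (since 11·6 = 66 = 5·13 + 1), so t ≡ 6·12 = 72 ≡ 7 (mod 13).
    Then x = 165 + 323·7 = 2426, valid modulo lcm(323, 13) = 4199: x ≡ 2426 (mod 4199).
  Combine with x ≡ 3 (mod 7); new modulus lcm = 29393.
    Write x = 2426 + 4199·t and substitute into x ≡ 3 (mod 7): 4199·t ≡ 3 − 2426 = -2423 (mod 7).
    Reduce coefficients mod 7: 6·t ≡ 6 (mod 7).
    The inverse of 6 mod 7 is 6 (since 6·6 = 36 = 5·7 + 1), so t ≡ 6·6 = 36 ≡ 1 (mod 7).
    Then x = 2426 + 4199·1 = 6625, valid modulo lcm(4199, 7) = 29393: x ≡ 6625 (mod 29393).
  Combine with x ≡ 3 (mod 5); new modulus lcm = 146965.
    Write x = 6625 + 29393·t and substitute into x ≡ 3 (mod 5): 29393·t ≡ 3 − 6625 = -6622 (mod 5).
    Reduce coefficients mod 5: 3·t ≡ 3 (mod 5).
    The inverse of 3 mod 5 is 2 (since 3·2 = 6 = 1·5 + 1), so t ≡ 2·3 = 6 ≡ 1 (mod 5).
    Then x = 6625 + 29393·1 = 36018, valid modulo lcm(29393, 5) = 146965: x ≡ 36018 (mod 146965).
Verify against each original: 36018 mod 19 = 13, 36018 mod 17 = 12, 36018 mod 13 = 8, 36018 mod 7 = 3, 36018 mod 5 = 3.

x ≡ 36018 (mod 146965).


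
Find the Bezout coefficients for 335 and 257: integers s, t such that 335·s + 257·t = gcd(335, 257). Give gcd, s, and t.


Euclidean algorithm on (335, 257) — divide until remainder is 0:
  335 = 1 · 257 + 78
  257 = 3 · 78 + 23
  78 = 3 · 23 + 9
  23 = 2 · 9 + 5
  9 = 1 · 5 + 4
  5 = 1 · 4 + 1
  4 = 4 · 1 + 0
gcd(335, 257) = 1.
Track Bezout coefficients alongside the remainders: start with r₀ = 335 = a·1 + b·0 (s = 1, t = 0) and r₁ = 257 = a·0 + b·1 (s = 0, t = 1); each new remainder r_{k+1} = r_{k-1} − q_k·r_k inherits s_{k+1} = s_{k-1} − q_k·s_k, t_{k+1} = t_{k-1} − q_k·t_k, so r_k = a·s_k + b·t_k at every step:
  q = 1: r = 78, s = 1 − 1·0 = 1, t = 0 − 1·1 = -1  (check: 335·1 + 257·(-1) = 78)
  q = 3: r = 23, s = 0 − 3·1 = -3, t = 1 − 3·(-1) = 4  (check: 335·(-3) + 257·4 = 23)
  q = 3: r = 9, s = 1 − 3·(-3) = 10, t = -1 − 3·4 = -13  (check: 335·10 + 257·(-13) = 9)
  q = 2: r = 5, s = -3 − 2·10 = -23, t = 4 − 2·(-13) = 30  (check: 335·(-23) + 257·30 = 5)
  q = 1: r = 4, s = 10 − 1·(-23) = 33, t = -13 − 1·30 = -43  (check: 335·33 + 257·(-43) = 4)
  q = 1: r = 1, s = -23 − 1·33 = -56, t = 30 − 1·(-43) = 73  (check: 335·(-56) + 257·73 = 1)
The row with r = 1 (the gcd) gives the Bezout coefficients s = -56, t = 73.
Result: 335 · (-56) + 257 · (73) = 1.

gcd(335, 257) = 1; s = -56, t = 73 (check: 335·(-56) + 257·73 = 1).


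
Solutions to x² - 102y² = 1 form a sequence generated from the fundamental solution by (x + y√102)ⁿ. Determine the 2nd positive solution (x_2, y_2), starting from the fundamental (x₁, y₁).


Step 1: Find the fundamental solution (x₁, y₁) of x² - 102y² = 1.
  Expand √102 as a continued fraction. a₀ = ⌊√102⌋ = 10; iterate m_{k+1} = d_k·a_k − m_k, d_{k+1} = (102 − m_{k+1}²)/d_k, a_{k+1} = ⌊(a₀ + m_{k+1})/d_{k+1}⌋ (starting m₀ = 0, d₀ = 1), with convergents p_k = a_k·p_{k-1} + p_{k-2}, q_k = a_k·q_{k-1} + q_{k-2} (p₋₁ = 1, q₋₁ = 0):
  k = 0: a₀ = 10; p₀/q₀ = 10/1; p₀² − 102·q₀² = 100 − 102 = -2.
  k = 1: m = 10, d = 2, a = ⌊(10 + 10)/2⌋ = 10; p/q = (10·10 + 1)/(10·1 + 0) = 101/10; p² − 102·q² = 10201 − 10200 = 1.
  The first convergent with p² − 102·q² = 1 gives the fundamental solution (x₁, y₁) = (101, 10).
Step 2: Apply the recurrence (x_{n+1}, y_{n+1}) = (x₁x_n + 102y₁y_n, x₁y_n + y₁x_n) repeatedly.
  From (x_1, y_1) = (101, 10): x_2 = 101·101 + 102·10·10 = 20401; y_2 = 101·10 + 10·101 = 2020.
Step 3: Verify x_2² - 102·y_2² = 416200801 - 416200800 = 1 (should be 1). ✓

(x_1, y_1) = (101, 10); (x_2, y_2) = (20401, 2020).


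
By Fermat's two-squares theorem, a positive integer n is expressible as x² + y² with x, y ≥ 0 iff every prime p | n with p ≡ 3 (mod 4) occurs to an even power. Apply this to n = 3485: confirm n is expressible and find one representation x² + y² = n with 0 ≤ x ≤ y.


Step 1: Factor n = 3485 = 5 · 17 · 41.
Step 2: Check the mod-4 condition on each prime factor: 5 ≡ 1 (mod 4), exponent 1; 17 ≡ 1 (mod 4), exponent 1; 41 ≡ 1 (mod 4), exponent 1.
All primes ≡ 3 (mod 4) appear to even exponent (or don't appear), so by the two-squares theorem n IS expressible as a sum of two squares.
Step 3: Build a representation. Here n = 5 · 17 · 41 is a product of primes ≡ 1 (mod 4). Each prime p ≡ 1 (mod 4) is itself a sum of two squares; find a² by testing p − a² for a perfect square:
  5: 5 − 1² = 4 = 2² ⇒ 5 = 1² + 2².
  17: 17 − 1² = 16 = 4² ⇒ 17 = 1² + 4².
  41: 41 − 1² = 40, 41 − 2² = 37, 41 − 3² = 32, 41 − 4² = 25 = 5² ⇒ 41 = 4² + 5².
  Combine using the Brahmagupta–Fibonacci identity (a² + b²)(c² + d²) = (ac − bd)² + (ad + bc)² = (ac + bd)² + (ad − bc)²:
  5 · 17 = 85: from (1² + 2²)(1² + 4²), take (1·1 − 2·4, 1·4 + 2·1) = (1 − 8, 4 + 2) = (-7, 6); dropping signs (only squares matter) gives (7, 6); check 7² + 6² = 49 + 36 = 85 ✓.
  85 · 41 = 3485: from (7² + 6²)(4² + 5²), take (7·4 − 6·5, 7·5 + 6·4) = (28 − 30, 35 + 24) = (-2, 59); dropping signs (only squares matter) gives (2, 59); check 2² + 59² = 4 + 3481 = 3485 ✓.
Step 4: Order so x ≤ y and verify: 2² + 59² = 4 + 3481 = 3485 = n. ✓

n = 3485 = 2² + 59² (one valid representation with x ≤ y).


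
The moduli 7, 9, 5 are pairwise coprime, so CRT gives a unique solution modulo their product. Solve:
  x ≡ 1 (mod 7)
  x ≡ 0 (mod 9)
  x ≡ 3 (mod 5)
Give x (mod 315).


Moduli 7, 9, 5 are pairwise coprime; by CRT there is a unique solution modulo M = 7 · 9 · 5 = 315.
Solve pairwise, accumulating the modulus:
  Start with x ≡ 1 (mod 7).
  Combine with x ≡ 0 (mod 9): since gcd(7, 9) = 1, we get a unique residue mod 63.
    Write x = 1 + 7·t and substitute into x ≡ 0 (mod 9): 7·t ≡ 0 − 1 = -1 (mod 9).
    Reduce coefficients mod 9: 7·t ≡ 8 (mod 9).
    The inverse of 7 mod 9 is 4 (since 7·4 = 28 = 3·9 + 1), so t ≡ 4·8 = 32 ≡ 5 (mod 9).
    Then x = 1 + 7·5 = 36, valid modulo lcm(7, 9) = 63: x ≡ 36 (mod 63).
  Combine with x ≡ 3 (mod 5): since gcd(63, 5) = 1, we get a unique residue mod 315.
    Write x = 36 + 63·t and substitute into x ≡ 3 (mod 5): 63·t ≡ 3 − 36 = -33 (mod 5).
    Reduce coefficients mod 5: 3·t ≡ 2 (mod 5).
    The inverse of 3 mod 5 is 2 (since 3·2 = 6 = 1·5 + 1), so t ≡ 2·2 = 4 ≡ 4 (mod 5).
    Then x = 36 + 63·4 = 288, valid modulo lcm(63, 5) = 315: x ≡ 288 (mod 315).
Verify: 288 mod 7 = 1 ✓, 288 mod 9 = 0 ✓, 288 mod 5 = 3 ✓.

x ≡ 288 (mod 315).


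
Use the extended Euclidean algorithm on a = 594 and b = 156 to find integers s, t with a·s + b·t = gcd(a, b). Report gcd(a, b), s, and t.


Euclidean algorithm on (594, 156) — divide until remainder is 0:
  594 = 3 · 156 + 126
  156 = 1 · 126 + 30
  126 = 4 · 30 + 6
  30 = 5 · 6 + 0
gcd(594, 156) = 6.
Track Bezout coefficients alongside the remainders: start with r₀ = 594 = a·1 + b·0 (s = 1, t = 0) and r₁ = 156 = a·0 + b·1 (s = 0, t = 1); each new remainder r_{k+1} = r_{k-1} − q_k·r_k inherits s_{k+1} = s_{k-1} − q_k·s_k, t_{k+1} = t_{k-1} − q_k·t_k, so r_k = a·s_k + b·t_k at every step:
  q = 3: r = 126, s = 1 − 3·0 = 1, t = 0 − 3·1 = -3  (check: 594·1 + 156·(-3) = 126)
  q = 1: r = 30, s = 0 − 1·1 = -1, t = 1 − 1·(-3) = 4  (check: 594·(-1) + 156·4 = 30)
  q = 4: r = 6, s = 1 − 4·(-1) = 5, t = -3 − 4·4 = -19  (check: 594·5 + 156·(-19) = 6)
The row with r = 6 (the gcd) gives the Bezout coefficients s = 5, t = -19.
Result: 594 · (5) + 156 · (-19) = 6.

gcd(594, 156) = 6; s = 5, t = -19 (check: 594·5 + 156·(-19) = 6).


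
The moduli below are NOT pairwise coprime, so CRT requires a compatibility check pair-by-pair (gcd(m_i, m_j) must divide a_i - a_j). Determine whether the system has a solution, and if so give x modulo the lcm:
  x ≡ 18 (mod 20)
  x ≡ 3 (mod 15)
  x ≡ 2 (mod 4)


Moduli 20, 15, 4 are not pairwise coprime, so CRT works modulo lcm(m_i) when all pairwise compatibility conditions hold.
Pairwise compatibility: gcd(m_i, m_j) must divide a_i - a_j for every pair.
Merge one congruence at a time:
  Start: x ≡ 18 (mod 20).
  Combine with x ≡ 3 (mod 15): gcd(20, 15) = 5; 3 - 18 = -15, which IS divisible by 5, so compatible.
    Write x = 18 + 20·t and substitute into x ≡ 3 (mod 15): 20·t ≡ 3 − 18 = -15 (mod 15).
    Divide the congruence (and modulus) by g = 5: 4·t ≡ -3 (mod 3).
    Reduce coefficients mod 3: 1·t ≡ 0 (mod 3).
    So t ≡ 0 (mod 3).
    Then x = 18 + 20·0 = 18, valid modulo lcm(20, 15) = 60: x ≡ 18 (mod 60).
  Combine with x ≡ 2 (mod 4): gcd(60, 4) = 4; 2 - 18 = -16, which IS divisible by 4, so compatible.
    Write x = 18 + 60·t and substitute into x ≡ 2 (mod 4): 60·t ≡ 2 − 18 = -16 (mod 4).
    Divide the congruence (and modulus) by g = 4: 15·t ≡ -4 (mod 1).
    Modulo 1 every t works; take t = 0.
    Then x = 18 + 60·0 = 18, valid modulo lcm(60, 4) = 60: x ≡ 18 (mod 60).
Verify: 18 mod 20 = 18, 18 mod 15 = 3, 18 mod 4 = 2.

x ≡ 18 (mod 60).


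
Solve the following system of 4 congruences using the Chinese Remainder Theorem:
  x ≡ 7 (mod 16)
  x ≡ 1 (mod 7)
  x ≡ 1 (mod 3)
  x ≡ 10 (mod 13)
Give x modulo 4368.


Product of moduli M = 16 · 7 · 3 · 13 = 4368.
Merge one congruence at a time:
  Start: x ≡ 7 (mod 16).
  Combine with x ≡ 1 (mod 7); new modulus lcm = 112.
    Write x = 7 + 16·t and substitute into x ≡ 1 (mod 7): 16·t ≡ 1 − 7 = -6 (mod 7).
    Reduce coefficients mod 7: 2·t ≡ 1 (mod 7).
    The inverse of 2 mod 7 is 4 (since 2·4 = 8 = 1·7 + 1), so t ≡ 4·1 = 4 ≡ 4 (mod 7).
    Then x = 7 + 16·4 = 71, valid modulo lcm(16, 7) = 112: x ≡ 71 (mod 112).
  Combine with x ≡ 1 (mod 3); new modulus lcm = 336.
    Write x = 71 + 112·t and substitute into x ≡ 1 (mod 3): 112·t ≡ 1 − 71 = -70 (mod 3).
    Reduce coefficients mod 3: 1·t ≡ 2 (mod 3).
    So t ≡ 2 (mod 3).
    Then x = 71 + 112·2 = 295, valid modulo lcm(112, 3) = 336: x ≡ 295 (mod 336).
  Combine with x ≡ 10 (mod 13); new modulus lcm = 4368.
    Write x = 295 + 336·t and substitute into x ≡ 10 (mod 13): 336·t ≡ 10 − 295 = -285 (mod 13).
    Reduce coefficients mod 13: 11·t ≡ 1 (mod 13).
    The inverse of 11 mod 13 is 6 (since 11·6 = 66 = 5·13 + 1), so t ≡ 6·1 = 6 ≡ 6 (mod 13).
    Then x = 295 + 336·6 = 2311, valid modulo lcm(336, 13) = 4368: x ≡ 2311 (mod 4368).
Verify against each original: 2311 mod 16 = 7, 2311 mod 7 = 1, 2311 mod 3 = 1, 2311 mod 13 = 10.

x ≡ 2311 (mod 4368).


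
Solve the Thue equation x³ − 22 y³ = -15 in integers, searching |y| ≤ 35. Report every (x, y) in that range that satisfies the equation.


The equation is x³ - 22y³ = -15. For fixed y, x³ = 22·y³ − 15, so a solution requires the RHS to be a perfect cube.
Strategy: iterate y from -35 to 35, compute RHS = 22·y³ − 15, and check whether it is a (positive or negative) perfect cube.
Check small values of y:
  y = 0: RHS = -15 is not a perfect cube.
  y = 1: RHS = 7 is not a perfect cube.
  y = -1: RHS = -37 is not a perfect cube.
  y = 2: RHS = 161 is not a perfect cube.
  y = -2: RHS = -191 is not a perfect cube.
  y = 3: RHS = 579 is not a perfect cube.
  y = -3: RHS = -609 is not a perfect cube.
Continuing the search up to |y| = 35 finds no solutions either.
No (x, y) in the scanned range satisfies the equation.

No integer solutions with |y| ≤ 35.


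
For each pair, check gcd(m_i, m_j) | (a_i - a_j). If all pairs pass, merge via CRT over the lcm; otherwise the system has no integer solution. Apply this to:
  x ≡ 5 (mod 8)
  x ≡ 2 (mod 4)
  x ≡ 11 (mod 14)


Moduli 8, 4, 14 are not pairwise coprime, so CRT works modulo lcm(m_i) when all pairwise compatibility conditions hold.
Pairwise compatibility: gcd(m_i, m_j) must divide a_i - a_j for every pair.
Merge one congruence at a time:
  Start: x ≡ 5 (mod 8).
  Combine with x ≡ 2 (mod 4): gcd(8, 4) = 4, and 2 - 5 = -3 is NOT divisible by 4.
    ⇒ system is inconsistent (no integer solution).

No solution (the system is inconsistent).


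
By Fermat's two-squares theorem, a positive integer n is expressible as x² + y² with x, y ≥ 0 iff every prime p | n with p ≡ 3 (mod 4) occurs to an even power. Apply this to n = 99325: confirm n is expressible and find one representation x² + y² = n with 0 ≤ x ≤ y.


Step 1: Factor n = 99325 = 5^2 · 29 · 137.
Step 2: Check the mod-4 condition on each prime factor: 5 ≡ 1 (mod 4), exponent 2; 29 ≡ 1 (mod 4), exponent 1; 137 ≡ 1 (mod 4), exponent 1.
All primes ≡ 3 (mod 4) appear to even exponent (or don't appear), so by the two-squares theorem n IS expressible as a sum of two squares.
Step 3: Build a representation. Group n = k² · m with k = 5 and m = 29 · 137 = 3973 (a product of primes ≡ 1 (mod 4)); a representation of m scales to one of n via (k·x)² + (k·y)² = k²(x² + y²). Each prime p ≡ 1 (mod 4) is itself a sum of two squares; find a² by testing p − a² for a perfect square:
  29: 29 − 1² = 28, 29 − 2² = 25 = 5² ⇒ 29 = 2² + 5².
  137: 137 − 1² = 136, 137 − 2² = 133, 137 − 3² = 128, 137 − 4² = 121 = 11² ⇒ 137 = 4² + 11².
  Combine using the Brahmagupta–Fibonacci identity (a² + b²)(c² + d²) = (ac − bd)² + (ad + bc)² = (ac + bd)² + (ad − bc)²:
  29 · 137 = 3973: from (2² + 5²)(4² + 11²), take (2·4 − 5·11, 2·11 + 5·4) = (8 − 55, 22 + 20) = (-47, 42); dropping signs (only squares matter) gives (47, 42); check 47² + 42² = 2209 + 1764 = 3973 ✓.
  Scale by k = 5: (5·47, 5·42) = (235, 210).
Step 4: Order so x ≤ y and verify: 210² + 235² = 44100 + 55225 = 99325 = n. ✓

n = 99325 = 210² + 235² (one valid representation with x ≤ y).


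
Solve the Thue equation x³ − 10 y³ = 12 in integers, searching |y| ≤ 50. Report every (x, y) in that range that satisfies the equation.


The equation is x³ - 10y³ = 12. For fixed y, x³ = 10·y³ + 12, so a solution requires the RHS to be a perfect cube.
Strategy: iterate y from -50 to 50, compute RHS = 10·y³ + 12, and check whether it is a (positive or negative) perfect cube.
Check small values of y:
  y = 0: RHS = 12 is not a perfect cube.
  y = 1: RHS = 22 is not a perfect cube.
  y = -1: RHS = 2 is not a perfect cube.
  y = 2: RHS = 92 is not a perfect cube.
  y = -2: RHS = -68 is not a perfect cube.
  y = 3: RHS = 282 is not a perfect cube.
  y = -3: RHS = -258 is not a perfect cube.
Continuing the search up to |y| = 50 finds no solutions either.
No (x, y) in the scanned range satisfies the equation.

No integer solutions with |y| ≤ 50.


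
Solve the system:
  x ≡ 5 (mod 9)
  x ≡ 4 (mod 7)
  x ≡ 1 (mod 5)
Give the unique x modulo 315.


Moduli 9, 7, 5 are pairwise coprime; by CRT there is a unique solution modulo M = 9 · 7 · 5 = 315.
Solve pairwise, accumulating the modulus:
  Start with x ≡ 5 (mod 9).
  Combine with x ≡ 4 (mod 7): since gcd(9, 7) = 1, we get a unique residue mod 63.
    Write x = 5 + 9·t and substitute into x ≡ 4 (mod 7): 9·t ≡ 4 − 5 = -1 (mod 7).
    Reduce coefficients mod 7: 2·t ≡ 6 (mod 7).
    The inverse of 2 mod 7 is 4 (since 2·4 = 8 = 1·7 + 1), so t ≡ 4·6 = 24 ≡ 3 (mod 7).
    Then x = 5 + 9·3 = 32, valid modulo lcm(9, 7) = 63: x ≡ 32 (mod 63).
  Combine with x ≡ 1 (mod 5): since gcd(63, 5) = 1, we get a unique residue mod 315.
    Write x = 32 + 63·t and substitute into x ≡ 1 (mod 5): 63·t ≡ 1 − 32 = -31 (mod 5).
    Reduce coefficients mod 5: 3·t ≡ 4 (mod 5).
    The inverse of 3 mod 5 is 2 (since 3·2 = 6 = 1·5 + 1), so t ≡ 2·4 = 8 ≡ 3 (mod 5).
    Then x = 32 + 63·3 = 221, valid modulo lcm(63, 5) = 315: x ≡ 221 (mod 315).
Verify: 221 mod 9 = 5 ✓, 221 mod 7 = 4 ✓, 221 mod 5 = 1 ✓.

x ≡ 221 (mod 315).


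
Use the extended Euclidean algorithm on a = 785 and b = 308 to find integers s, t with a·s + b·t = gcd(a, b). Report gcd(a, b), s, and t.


Euclidean algorithm on (785, 308) — divide until remainder is 0:
  785 = 2 · 308 + 169
  308 = 1 · 169 + 139
  169 = 1 · 139 + 30
  139 = 4 · 30 + 19
  30 = 1 · 19 + 11
  19 = 1 · 11 + 8
  11 = 1 · 8 + 3
  8 = 2 · 3 + 2
  3 = 1 · 2 + 1
  2 = 2 · 1 + 0
gcd(785, 308) = 1.
Track Bezout coefficients alongside the remainders: start with r₀ = 785 = a·1 + b·0 (s = 1, t = 0) and r₁ = 308 = a·0 + b·1 (s = 0, t = 1); each new remainder r_{k+1} = r_{k-1} − q_k·r_k inherits s_{k+1} = s_{k-1} − q_k·s_k, t_{k+1} = t_{k-1} − q_k·t_k, so r_k = a·s_k + b·t_k at every step:
  q = 2: r = 169, s = 1 − 2·0 = 1, t = 0 − 2·1 = -2  (check: 785·1 + 308·(-2) = 169)
  q = 1: r = 139, s = 0 − 1·1 = -1, t = 1 − 1·(-2) = 3  (check: 785·(-1) + 308·3 = 139)
  q = 1: r = 30, s = 1 − 1·(-1) = 2, t = -2 − 1·3 = -5  (check: 785·2 + 308·(-5) = 30)
  q = 4: r = 19, s = -1 − 4·2 = -9, t = 3 − 4·(-5) = 23  (check: 785·(-9) + 308·23 = 19)
  q = 1: r = 11, s = 2 − 1·(-9) = 11, t = -5 − 1·23 = -28  (check: 785·11 + 308·(-28) = 11)
  q = 1: r = 8, s = -9 − 1·11 = -20, t = 23 − 1·(-28) = 51  (check: 785·(-20) + 308·51 = 8)
  q = 1: r = 3, s = 11 − 1·(-20) = 31, t = -28 − 1·51 = -79  (check: 785·31 + 308·(-79) = 3)
  q = 2: r = 2, s = -20 − 2·31 = -82, t = 51 − 2·(-79) = 209  (check: 785·(-82) + 308·209 = 2)
  q = 1: r = 1, s = 31 − 1·(-82) = 113, t = -79 − 1·209 = -288  (check: 785·113 + 308·(-288) = 1)
The row with r = 1 (the gcd) gives the Bezout coefficients s = 113, t = -288.
Result: 785 · (113) + 308 · (-288) = 1.

gcd(785, 308) = 1; s = 113, t = -288 (check: 785·113 + 308·(-288) = 1).


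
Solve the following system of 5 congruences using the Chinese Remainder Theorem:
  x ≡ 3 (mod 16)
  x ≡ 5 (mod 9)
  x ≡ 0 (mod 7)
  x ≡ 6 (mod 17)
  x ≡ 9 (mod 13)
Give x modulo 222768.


Product of moduli M = 16 · 9 · 7 · 17 · 13 = 222768.
Merge one congruence at a time:
  Start: x ≡ 3 (mod 16).
  Combine with x ≡ 5 (mod 9); new modulus lcm = 144.
    Write x = 3 + 16·t and substitute into x ≡ 5 (mod 9): 16·t ≡ 5 − 3 = 2 (mod 9).
    Reduce coefficients mod 9: 7·t ≡ 2 (mod 9).
    The inverse of 7 mod 9 is 4 (since 7·4 = 28 = 3·9 + 1), so t ≡ 4·2 = 8 ≡ 8 (mod 9).
    Then x = 3 + 16·8 = 131, valid modulo lcm(16, 9) = 144: x ≡ 131 (mod 144).
  Combine with x ≡ 0 (mod 7); new modulus lcm = 1008.
    Write x = 131 + 144·t and substitute into x ≡ 0 (mod 7): 144·t ≡ 0 − 131 = -131 (mod 7).
    Reduce coefficients mod 7: 4·t ≡ 2 (mod 7).
    The inverse of 4 mod 7 is 2 (since 4·2 = 8 = 1·7 + 1), so t ≡ 2·2 = 4 ≡ 4 (mod 7).
    Then x = 131 + 144·4 = 707, valid modulo lcm(144, 7) = 1008: x ≡ 707 (mod 1008).
  Combine with x ≡ 6 (mod 17); new modulus lcm = 17136.
    Write x = 707 + 1008·t and substitute into x ≡ 6 (mod 17): 1008·t ≡ 6 − 707 = -701 (mod 17).
    Reduce coefficients mod 17: 5·t ≡ 13 (mod 17).
    The inverse of 5 mod 17 is 7 (since 5·7 = 35 = 2·17 + 1), so t ≡ 7·13 = 91 ≡ 6 (mod 17).
    Then x = 707 + 1008·6 = 6755, valid modulo lcm(1008, 17) = 17136: x ≡ 6755 (mod 17136).
  Combine with x ≡ 9 (mod 13); new modulus lcm = 222768.
    Write x = 6755 + 17136·t and substitute into x ≡ 9 (mod 13): 17136·t ≡ 9 − 6755 = -6746 (mod 13).
    Reduce coefficients mod 13: 2·t ≡ 1 (mod 13).
    The inverse of 2 mod 13 is 7 (since 2·7 = 14 = 1·13 + 1), so t ≡ 7·1 = 7 ≡ 7 (mod 13).
    Then x = 6755 + 17136·7 = 126707, valid modulo lcm(17136, 13) = 222768: x ≡ 126707 (mod 222768).
Verify against each original: 126707 mod 16 = 3, 126707 mod 9 = 5, 126707 mod 7 = 0, 126707 mod 17 = 6, 126707 mod 13 = 9.

x ≡ 126707 (mod 222768).


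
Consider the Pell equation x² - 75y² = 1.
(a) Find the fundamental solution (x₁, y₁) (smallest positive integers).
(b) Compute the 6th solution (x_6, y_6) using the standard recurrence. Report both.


Step 1: Find the fundamental solution (x₁, y₁) of x² - 75y² = 1.
  Expand √75 as a continued fraction. a₀ = ⌊√75⌋ = 8; iterate m_{k+1} = d_k·a_k − m_k, d_{k+1} = (75 − m_{k+1}²)/d_k, a_{k+1} = ⌊(a₀ + m_{k+1})/d_{k+1}⌋ (starting m₀ = 0, d₀ = 1), with convergents p_k = a_k·p_{k-1} + p_{k-2}, q_k = a_k·q_{k-1} + q_{k-2} (p₋₁ = 1, q₋₁ = 0):
  k = 0: a₀ = 8; p₀/q₀ = 8/1; p₀² − 75·q₀² = 64 − 75 = -11.
  k = 1: m = 8, d = 11, a = ⌊(8 + 8)/11⌋ = 1; p/q = (1·8 + 1)/(1·1 + 0) = 9/1; p² − 75·q² = 81 − 75 = 6.
  k = 2: m = 3, d = 6, a = ⌊(8 + 3)/6⌋ = 1; p/q = (1·9 + 8)/(1·1 + 1) = 17/2; p² − 75·q² = 289 − 300 = -11.
  k = 3: m = 3, d = 11, a = ⌊(8 + 3)/11⌋ = 1; p/q = (1·17 + 9)/(1·2 + 1) = 26/3; p² − 75·q² = 676 − 675 = 1.
  The first convergent with p² − 75·q² = 1 gives the fundamental solution (x₁, y₁) = (26, 3).
Step 2: Apply the recurrence (x_{n+1}, y_{n+1}) = (x₁x_n + 75y₁y_n, x₁y_n + y₁x_n) repeatedly.
  From (x_1, y_1) = (26, 3): x_2 = 26·26 + 75·3·3 = 1351; y_2 = 26·3 + 3·26 = 156.
  From (x_2, y_2) = (1351, 156): x_3 = 26·1351 + 75·3·156 = 70226; y_3 = 26·156 + 3·1351 = 8109.
  From (x_3, y_3) = (70226, 8109): x_4 = 26·70226 + 75·3·8109 = 3650401; y_4 = 26·8109 + 3·70226 = 421512.
  From (x_4, y_4) = (3650401, 421512): x_5 = 26·3650401 + 75·3·421512 = 189750626; y_5 = 26·421512 + 3·3650401 = 21910515.
  From (x_5, y_5) = (189750626, 21910515): x_6 = 26·189750626 + 75·3·21910515 = 9863382151; y_6 = 26·21910515 + 3·189750626 = 1138925268.
Step 3: Verify x_6² - 75·y_6² = 97286307456665386801 - 97286307456665386800 = 1 (should be 1). ✓

(x_1, y_1) = (26, 3); (x_6, y_6) = (9863382151, 1138925268).


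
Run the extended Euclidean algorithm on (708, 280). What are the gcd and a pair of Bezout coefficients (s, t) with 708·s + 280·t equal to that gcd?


Euclidean algorithm on (708, 280) — divide until remainder is 0:
  708 = 2 · 280 + 148
  280 = 1 · 148 + 132
  148 = 1 · 132 + 16
  132 = 8 · 16 + 4
  16 = 4 · 4 + 0
gcd(708, 280) = 4.
Track Bezout coefficients alongside the remainders: start with r₀ = 708 = a·1 + b·0 (s = 1, t = 0) and r₁ = 280 = a·0 + b·1 (s = 0, t = 1); each new remainder r_{k+1} = r_{k-1} − q_k·r_k inherits s_{k+1} = s_{k-1} − q_k·s_k, t_{k+1} = t_{k-1} − q_k·t_k, so r_k = a·s_k + b·t_k at every step:
  q = 2: r = 148, s = 1 − 2·0 = 1, t = 0 − 2·1 = -2  (check: 708·1 + 280·(-2) = 148)
  q = 1: r = 132, s = 0 − 1·1 = -1, t = 1 − 1·(-2) = 3  (check: 708·(-1) + 280·3 = 132)
  q = 1: r = 16, s = 1 − 1·(-1) = 2, t = -2 − 1·3 = -5  (check: 708·2 + 280·(-5) = 16)
  q = 8: r = 4, s = -1 − 8·2 = -17, t = 3 − 8·(-5) = 43  (check: 708·(-17) + 280·43 = 4)
The row with r = 4 (the gcd) gives the Bezout coefficients s = -17, t = 43.
Result: 708 · (-17) + 280 · (43) = 4.

gcd(708, 280) = 4; s = -17, t = 43 (check: 708·(-17) + 280·43 = 4).


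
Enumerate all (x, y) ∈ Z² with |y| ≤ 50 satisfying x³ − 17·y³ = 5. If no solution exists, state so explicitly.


The equation is x³ - 17y³ = 5. For fixed y, x³ = 17·y³ + 5, so a solution requires the RHS to be a perfect cube.
Strategy: iterate y from -50 to 50, compute RHS = 17·y³ + 5, and check whether it is a (positive or negative) perfect cube.
Check small values of y:
  y = 0: RHS = 5 is not a perfect cube.
  y = 1: RHS = 22 is not a perfect cube.
  y = -1: RHS = -12 is not a perfect cube.
  y = 2: RHS = 141 is not a perfect cube.
  y = -2: RHS = -131 is not a perfect cube.
  y = 3: RHS = 464 is not a perfect cube.
  y = -3: RHS = -454 is not a perfect cube.
Continuing the search up to |y| = 50 finds no solutions either.
No (x, y) in the scanned range satisfies the equation.

No integer solutions with |y| ≤ 50.


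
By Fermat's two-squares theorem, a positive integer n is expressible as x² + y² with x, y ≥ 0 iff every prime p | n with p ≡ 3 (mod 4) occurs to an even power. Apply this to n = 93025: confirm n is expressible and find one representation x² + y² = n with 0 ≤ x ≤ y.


Step 1: Factor n = 93025 = 5^2 · 61^2.
Step 2: Check the mod-4 condition on each prime factor: 5 ≡ 1 (mod 4), exponent 2; 61 ≡ 1 (mod 4), exponent 2.
All primes ≡ 3 (mod 4) appear to even exponent (or don't appear), so by the two-squares theorem n IS expressible as a sum of two squares.
Step 3: Build a representation. Group n = k² · m with k = 5 and m = 61 · 61 = 3721 (a product of primes ≡ 1 (mod 4)); a representation of m scales to one of n via (k·x)² + (k·y)² = k²(x² + y²). Each prime p ≡ 1 (mod 4) is itself a sum of two squares; find a² by testing p − a² for a perfect square:
  61: 61 − 1² = 60, 61 − 2² = 57, 61 − 3² = 52, 61 − 4² = 45, 61 − 5² = 36 = 6² ⇒ 61 = 5² + 6².
  Combine using the Brahmagupta–Fibonacci identity (a² + b²)(c² + d²) = (ac − bd)² + (ad + bc)² = (ac + bd)² + (ad − bc)²:
  61 · 61 = 3721: from (5² + 6²)(5² + 6²), take (5·5 − 6·6, 5·6 + 6·5) = (25 − 36, 30 + 30) = (-11, 60); dropping signs (only squares matter) gives (11, 60); check 11² + 60² = 121 + 3600 = 3721 ✓.
  Scale by k = 5: (5·11, 5·60) = (55, 300).
Step 4: Order so x ≤ y and verify: 55² + 300² = 3025 + 90000 = 93025 = n. ✓

n = 93025 = 55² + 300² (one valid representation with x ≤ y).


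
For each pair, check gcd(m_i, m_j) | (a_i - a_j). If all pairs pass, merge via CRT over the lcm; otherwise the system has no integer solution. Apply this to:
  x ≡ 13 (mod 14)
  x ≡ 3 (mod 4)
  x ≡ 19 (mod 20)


Moduli 14, 4, 20 are not pairwise coprime, so CRT works modulo lcm(m_i) when all pairwise compatibility conditions hold.
Pairwise compatibility: gcd(m_i, m_j) must divide a_i - a_j for every pair.
Merge one congruence at a time:
  Start: x ≡ 13 (mod 14).
  Combine with x ≡ 3 (mod 4): gcd(14, 4) = 2; 3 - 13 = -10, which IS divisible by 2, so compatible.
    Write x = 13 + 14·t and substitute into x ≡ 3 (mod 4): 14·t ≡ 3 − 13 = -10 (mod 4).
    Divide the congruence (and modulus) by g = 2: 7·t ≡ -5 (mod 2).
    Reduce coefficients mod 2: 1·t ≡ 1 (mod 2).
    So t ≡ 1 (mod 2).
    Then x = 13 + 14·1 = 27, valid modulo lcm(14, 4) = 28: x ≡ 27 (mod 28).
  Combine with x ≡ 19 (mod 20): gcd(28, 20) = 4; 19 - 27 = -8, which IS divisible by 4, so compatible.
    Write x = 27 + 28·t and substitute into x ≡ 19 (mod 20): 28·t ≡ 19 − 27 = -8 (mod 20).
    Divide the congruence (and modulus) by g = 4: 7·t ≡ -2 (mod 5).
    Reduce coefficients mod 5: 2·t ≡ 3 (mod 5).
    The inverse of 2 mod 5 is 3 (since 2·3 = 6 = 1·5 + 1), so t ≡ 3·3 = 9 ≡ 4 (mod 5).
    Then x = 27 + 28·4 = 139, valid modulo lcm(28, 20) = 140: x ≡ 139 (mod 140).
Verify: 139 mod 14 = 13, 139 mod 4 = 3, 139 mod 20 = 19.

x ≡ 139 (mod 140).
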